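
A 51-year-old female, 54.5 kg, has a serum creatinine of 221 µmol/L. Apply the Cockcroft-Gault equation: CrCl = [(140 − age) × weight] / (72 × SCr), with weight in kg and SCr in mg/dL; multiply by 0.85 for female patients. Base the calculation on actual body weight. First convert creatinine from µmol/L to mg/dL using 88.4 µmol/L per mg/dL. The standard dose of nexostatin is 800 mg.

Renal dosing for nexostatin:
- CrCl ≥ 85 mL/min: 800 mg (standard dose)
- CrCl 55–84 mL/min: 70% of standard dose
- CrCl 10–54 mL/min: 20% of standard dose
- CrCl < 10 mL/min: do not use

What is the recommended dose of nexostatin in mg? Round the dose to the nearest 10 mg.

SCr = 221 / 88.4 = 2.5 mg/dL
CrCl = (140 − 51) × 54.5 / (72 × 2.5) × 0.85 = 4850.5 / 180.00 × 0.85 ≈ 22.9 mL/min
CrCl ≈ 23 mL/min → bracket 10–54 mL/min.
20% of 800 mg = 160 mg

160 mg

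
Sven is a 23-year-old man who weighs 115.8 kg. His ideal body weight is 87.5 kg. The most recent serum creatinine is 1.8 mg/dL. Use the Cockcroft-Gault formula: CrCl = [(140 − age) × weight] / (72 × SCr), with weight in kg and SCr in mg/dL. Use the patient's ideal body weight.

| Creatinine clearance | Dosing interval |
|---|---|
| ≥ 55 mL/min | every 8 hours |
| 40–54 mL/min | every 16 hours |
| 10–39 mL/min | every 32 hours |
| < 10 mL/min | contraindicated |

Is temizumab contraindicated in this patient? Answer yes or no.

CrCl = (140 − 23) × 87.5 / (72 × 1.8) = 10237.5 / 129.60 ≈ 79.0 mL/min
CrCl ≈ 79 mL/min, which is ≥ 10 mL/min.

no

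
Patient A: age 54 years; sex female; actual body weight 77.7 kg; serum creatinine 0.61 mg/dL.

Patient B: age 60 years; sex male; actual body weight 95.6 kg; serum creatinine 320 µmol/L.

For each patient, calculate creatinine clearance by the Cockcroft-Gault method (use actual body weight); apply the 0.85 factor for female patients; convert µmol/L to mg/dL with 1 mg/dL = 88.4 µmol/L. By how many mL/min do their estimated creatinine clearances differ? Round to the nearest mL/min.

100 mL/min

Patient A: CrCl = (140 − 54) × 77.7 / (72 × 0.61) × 0.85 = 6682.2 / 43.92 × 0.85 ≈ 129.3 mL/min
Patient B: SCr = 320 / 88.4 = 3.62 mg/dL
Patient B: CrCl = (140 − 60) × 95.6 / (72 × 3.62) = 7648.0 / 260.64 ≈ 29.3 mL/min
|129.3 − 29.3| = 100.0 mL/min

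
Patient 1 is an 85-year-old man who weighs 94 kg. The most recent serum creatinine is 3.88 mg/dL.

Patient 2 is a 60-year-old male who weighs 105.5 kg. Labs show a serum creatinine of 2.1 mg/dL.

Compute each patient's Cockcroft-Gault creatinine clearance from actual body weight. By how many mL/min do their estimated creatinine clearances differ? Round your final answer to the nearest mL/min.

Patient 1: CrCl = (140 − 85) × 94 / (72 × 3.88) = 5170.0 / 279.36 ≈ 18.5 mL/min
Patient 2: CrCl = (140 − 60) × 105.5 / (72 × 2.1) = 8440.0 / 151.20 ≈ 55.8 mL/min
|18.5 − 55.8| = 37.3 mL/min

37 mL/min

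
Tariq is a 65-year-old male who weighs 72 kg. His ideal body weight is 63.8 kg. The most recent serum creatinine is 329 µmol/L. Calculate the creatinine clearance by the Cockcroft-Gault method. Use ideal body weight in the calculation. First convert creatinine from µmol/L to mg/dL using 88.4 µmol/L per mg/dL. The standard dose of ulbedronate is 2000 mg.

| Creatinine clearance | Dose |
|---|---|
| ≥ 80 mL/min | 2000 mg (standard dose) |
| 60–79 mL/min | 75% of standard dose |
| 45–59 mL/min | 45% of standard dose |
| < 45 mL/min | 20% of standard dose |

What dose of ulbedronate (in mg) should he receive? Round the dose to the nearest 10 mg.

400 mg

SCr = 329 / 88.4 = 3.722 mg/dL
CrCl = (140 − 65) × 63.8 / (72 × 3.722) = 4785.0 / 267.98 ≈ 17.9 mL/min
CrCl ≈ 18 mL/min → bracket < 45 mL/min.
20% of 2000 mg = 400 mg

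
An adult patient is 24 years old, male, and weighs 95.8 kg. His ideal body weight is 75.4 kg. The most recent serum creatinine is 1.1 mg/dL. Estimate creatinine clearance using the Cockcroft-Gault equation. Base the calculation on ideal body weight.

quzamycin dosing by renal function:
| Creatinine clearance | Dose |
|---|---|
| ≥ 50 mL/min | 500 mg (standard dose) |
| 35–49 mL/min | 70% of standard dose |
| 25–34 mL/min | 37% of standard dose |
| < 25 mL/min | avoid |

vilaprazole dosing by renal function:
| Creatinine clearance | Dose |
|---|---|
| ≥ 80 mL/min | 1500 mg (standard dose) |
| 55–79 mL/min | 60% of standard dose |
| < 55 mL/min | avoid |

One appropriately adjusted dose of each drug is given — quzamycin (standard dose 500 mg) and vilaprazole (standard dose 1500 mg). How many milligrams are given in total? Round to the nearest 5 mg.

2000 mg

CrCl = (140 − 24) × 75.4 / (72 × 1.1) = 8746.4 / 79.20 ≈ 110.4 mL/min
CrCl ≈ 110 mL/min.
quzamycin: ≥ 50 mL/min → 100% of 500 mg = 500 mg.
vilaprazole: ≥ 80 mL/min → 100% of 1500 mg = 1500 mg.
Total = 500 + 1500 = 2000 mg.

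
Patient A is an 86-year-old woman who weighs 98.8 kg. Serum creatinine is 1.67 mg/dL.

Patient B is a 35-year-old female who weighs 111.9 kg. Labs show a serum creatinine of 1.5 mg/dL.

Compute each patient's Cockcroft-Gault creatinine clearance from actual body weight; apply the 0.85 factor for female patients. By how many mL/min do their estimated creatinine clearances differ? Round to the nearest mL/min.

Patient A: CrCl = (140 − 86) × 98.8 / (72 × 1.67) × 0.85 = 5335.2 / 120.24 × 0.85 ≈ 37.7 mL/min
Patient B: CrCl = (140 − 35) × 111.9 / (72 × 1.5) × 0.85 = 11749.5 / 108.00 × 0.85 ≈ 92.5 mL/min
|37.7 − 92.5| = 54.8 mL/min

55 mL/min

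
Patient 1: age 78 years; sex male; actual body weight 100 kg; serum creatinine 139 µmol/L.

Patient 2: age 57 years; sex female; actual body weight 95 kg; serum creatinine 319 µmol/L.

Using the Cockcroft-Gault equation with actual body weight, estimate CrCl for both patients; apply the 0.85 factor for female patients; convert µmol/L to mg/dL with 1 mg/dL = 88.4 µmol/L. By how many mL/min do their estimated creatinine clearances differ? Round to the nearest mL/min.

Patient 1: SCr = 139 / 88.4 = 1.572 mg/dL
Patient 1: CrCl = (140 − 78) × 100 / (72 × 1.572) = 6200.0 / 113.18 ≈ 54.8 mL/min
Patient 2: SCr = 319 / 88.4 = 3.609 mg/dL
Patient 2: CrCl = (140 − 57) × 95 / (72 × 3.609) × 0.85 = 7885.0 / 259.85 × 0.85 ≈ 25.8 mL/min
|54.8 − 25.8| = 29.0 mL/min

29 mL/min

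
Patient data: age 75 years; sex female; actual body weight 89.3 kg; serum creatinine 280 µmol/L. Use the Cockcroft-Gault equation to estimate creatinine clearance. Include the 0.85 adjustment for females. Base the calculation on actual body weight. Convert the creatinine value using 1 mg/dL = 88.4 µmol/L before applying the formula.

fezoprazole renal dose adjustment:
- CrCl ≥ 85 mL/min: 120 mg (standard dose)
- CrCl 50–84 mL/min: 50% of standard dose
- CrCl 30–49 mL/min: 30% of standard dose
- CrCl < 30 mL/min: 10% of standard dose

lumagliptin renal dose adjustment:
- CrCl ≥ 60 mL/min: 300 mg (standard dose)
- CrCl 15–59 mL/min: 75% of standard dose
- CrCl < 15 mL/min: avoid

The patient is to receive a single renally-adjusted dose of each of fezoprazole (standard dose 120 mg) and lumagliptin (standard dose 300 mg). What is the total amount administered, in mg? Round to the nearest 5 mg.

SCr = 280 / 88.4 = 3.167 mg/dL
CrCl = (140 − 75) × 89.3 / (72 × 3.167) × 0.85 = 5804.5 / 228.02 × 0.85 ≈ 21.6 mL/min
CrCl ≈ 22 mL/min.
fezoprazole: < 30 mL/min → 10% of 120 mg = 12 mg.
lumagliptin: 15–59 mL/min → 75% of 300 mg = 225 mg.
Total = 12 + 225 = 237 mg.

235 mg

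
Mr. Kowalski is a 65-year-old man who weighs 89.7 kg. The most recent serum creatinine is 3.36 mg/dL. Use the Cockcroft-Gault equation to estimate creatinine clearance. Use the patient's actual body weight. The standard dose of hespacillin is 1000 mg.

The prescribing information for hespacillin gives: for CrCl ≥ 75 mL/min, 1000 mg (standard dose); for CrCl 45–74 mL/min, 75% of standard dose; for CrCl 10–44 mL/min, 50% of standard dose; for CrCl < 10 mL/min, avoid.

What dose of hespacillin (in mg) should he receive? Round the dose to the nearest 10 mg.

CrCl = (140 − 65) × 89.7 / (72 × 3.36) = 6727.5 / 241.92 ≈ 27.8 mL/min
CrCl ≈ 28 mL/min → bracket 10–44 mL/min.
50% of 1000 mg = 500 mg

500 mg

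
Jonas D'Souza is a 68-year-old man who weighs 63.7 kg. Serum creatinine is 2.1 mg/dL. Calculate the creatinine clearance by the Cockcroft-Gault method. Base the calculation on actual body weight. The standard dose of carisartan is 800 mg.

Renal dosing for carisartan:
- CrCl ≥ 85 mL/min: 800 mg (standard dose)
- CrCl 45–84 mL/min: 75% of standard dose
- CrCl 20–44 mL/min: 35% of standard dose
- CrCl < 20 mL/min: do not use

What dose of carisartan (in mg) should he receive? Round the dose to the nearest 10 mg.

CrCl = (140 − 68) × 63.7 / (72 × 2.1) = 4586.4 / 151.20 ≈ 30.3 mL/min
CrCl ≈ 30 mL/min → bracket 20–44 mL/min.
35% of 800 mg = 280 mg

280 mg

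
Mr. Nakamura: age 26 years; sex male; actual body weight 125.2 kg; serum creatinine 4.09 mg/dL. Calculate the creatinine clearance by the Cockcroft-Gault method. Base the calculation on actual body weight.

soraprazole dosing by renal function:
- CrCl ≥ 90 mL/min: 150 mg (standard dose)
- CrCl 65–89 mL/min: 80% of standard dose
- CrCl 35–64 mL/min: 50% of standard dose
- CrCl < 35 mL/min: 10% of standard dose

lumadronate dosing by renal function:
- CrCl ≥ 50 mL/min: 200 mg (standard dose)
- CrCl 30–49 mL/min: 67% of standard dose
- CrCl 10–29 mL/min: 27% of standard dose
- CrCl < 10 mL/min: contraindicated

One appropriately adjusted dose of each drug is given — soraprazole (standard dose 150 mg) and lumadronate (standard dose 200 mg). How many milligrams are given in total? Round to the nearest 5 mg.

CrCl = (140 − 26) × 125.2 / (72 × 4.09) = 14272.8 / 294.48 ≈ 48.5 mL/min
CrCl ≈ 48 mL/min.
soraprazole: 35–64 mL/min → 50% of 150 mg = 75 mg.
lumadronate: 30–49 mL/min → 67% of 200 mg = 134 mg.
Total = 75 + 134 = 209 mg.

210 mg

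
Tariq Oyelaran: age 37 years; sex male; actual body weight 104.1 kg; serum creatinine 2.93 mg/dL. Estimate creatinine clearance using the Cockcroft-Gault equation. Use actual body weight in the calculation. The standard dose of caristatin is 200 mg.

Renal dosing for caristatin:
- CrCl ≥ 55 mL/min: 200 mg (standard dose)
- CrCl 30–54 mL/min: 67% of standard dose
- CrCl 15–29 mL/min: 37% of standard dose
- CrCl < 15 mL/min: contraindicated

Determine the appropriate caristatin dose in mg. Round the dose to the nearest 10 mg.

130 mg

CrCl = (140 − 37) × 104.1 / (72 × 2.93) = 10722.3 / 210.96 ≈ 50.8 mL/min
CrCl ≈ 51 mL/min → bracket 30–54 mL/min.
67% of 200 mg = 134 mg → 130 mg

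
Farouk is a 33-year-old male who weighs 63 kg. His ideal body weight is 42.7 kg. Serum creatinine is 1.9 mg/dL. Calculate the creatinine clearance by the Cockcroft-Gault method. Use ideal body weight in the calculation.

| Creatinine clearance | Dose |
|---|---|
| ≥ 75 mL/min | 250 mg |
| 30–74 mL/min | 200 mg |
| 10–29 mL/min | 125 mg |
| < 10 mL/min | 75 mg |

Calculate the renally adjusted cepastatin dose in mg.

CrCl = (140 − 33) × 42.7 / (72 × 1.9) = 4568.9 / 136.80 ≈ 33.4 mL/min
CrCl ≈ 33 mL/min → bracket 30–74 mL/min.
Dose for this bracket: 200 mg.

200 mg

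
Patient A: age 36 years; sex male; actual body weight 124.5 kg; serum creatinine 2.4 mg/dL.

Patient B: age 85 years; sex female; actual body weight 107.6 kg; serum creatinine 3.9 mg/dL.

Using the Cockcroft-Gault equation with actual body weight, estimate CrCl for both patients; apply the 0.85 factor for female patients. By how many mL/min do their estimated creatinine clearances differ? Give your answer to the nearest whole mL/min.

57 mL/min

Patient A: CrCl = (140 − 36) × 124.5 / (72 × 2.4) = 12948.0 / 172.80 ≈ 74.9 mL/min
Patient B: CrCl = (140 − 85) × 107.6 / (72 × 3.9) × 0.85 = 5918.0 / 280.80 × 0.85 ≈ 17.9 mL/min
|74.9 − 17.9| = 57.0 mL/min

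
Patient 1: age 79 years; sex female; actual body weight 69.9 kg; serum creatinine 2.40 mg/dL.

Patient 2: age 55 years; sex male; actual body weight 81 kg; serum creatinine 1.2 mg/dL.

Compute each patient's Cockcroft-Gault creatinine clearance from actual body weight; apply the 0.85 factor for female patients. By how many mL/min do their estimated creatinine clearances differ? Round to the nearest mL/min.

Patient 1: CrCl = (140 − 79) × 69.9 / (72 × 2.4) × 0.85 = 4263.9 / 172.80 × 0.85 ≈ 21.0 mL/min
Patient 2: CrCl = (140 − 55) × 81 / (72 × 1.2) = 6885.0 / 86.40 ≈ 79.7 mL/min
|21.0 − 79.7| = 58.7 mL/min

59 mL/min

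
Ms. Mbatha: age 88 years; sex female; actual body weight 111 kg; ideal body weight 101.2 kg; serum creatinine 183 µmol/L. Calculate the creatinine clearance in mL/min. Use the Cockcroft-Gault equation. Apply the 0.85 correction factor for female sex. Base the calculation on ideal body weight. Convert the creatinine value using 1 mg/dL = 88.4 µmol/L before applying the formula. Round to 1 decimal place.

30.0 mL/min

SCr = 183 / 88.4 = 2.07 mg/dL
CrCl = (140 − 88) × 101.2 / (72 × 2.07) × 0.85 = 5262.4 / 149.04 × 0.85 ≈ 30.0 mL/min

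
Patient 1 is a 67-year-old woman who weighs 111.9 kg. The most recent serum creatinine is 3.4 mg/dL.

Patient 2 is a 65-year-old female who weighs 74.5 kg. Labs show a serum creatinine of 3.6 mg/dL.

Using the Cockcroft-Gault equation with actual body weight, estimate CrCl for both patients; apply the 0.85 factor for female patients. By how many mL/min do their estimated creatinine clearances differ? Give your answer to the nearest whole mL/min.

10 mL/min

Patient 1: CrCl = (140 − 67) × 111.9 / (72 × 3.4) × 0.85 = 8168.7 / 244.80 × 0.85 ≈ 28.4 mL/min
Patient 2: CrCl = (140 − 65) × 74.5 / (72 × 3.6) × 0.85 = 5587.5 / 259.20 × 0.85 ≈ 18.3 mL/min
|28.4 − 18.3| = 10.1 mL/min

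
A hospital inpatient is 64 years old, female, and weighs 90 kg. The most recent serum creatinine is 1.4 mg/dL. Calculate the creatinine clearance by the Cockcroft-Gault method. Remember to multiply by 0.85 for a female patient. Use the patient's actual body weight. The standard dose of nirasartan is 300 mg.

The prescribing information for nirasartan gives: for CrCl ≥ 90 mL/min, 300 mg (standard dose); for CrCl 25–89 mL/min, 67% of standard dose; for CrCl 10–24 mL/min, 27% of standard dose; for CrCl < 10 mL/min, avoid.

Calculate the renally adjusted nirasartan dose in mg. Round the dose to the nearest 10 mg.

CrCl = (140 − 64) × 90 / (72 × 1.4) × 0.85 = 6840.0 / 100.80 × 0.85 ≈ 57.7 mL/min
CrCl ≈ 58 mL/min → bracket 25–89 mL/min.
67% of 300 mg = 201 mg → 200 mg

200 mg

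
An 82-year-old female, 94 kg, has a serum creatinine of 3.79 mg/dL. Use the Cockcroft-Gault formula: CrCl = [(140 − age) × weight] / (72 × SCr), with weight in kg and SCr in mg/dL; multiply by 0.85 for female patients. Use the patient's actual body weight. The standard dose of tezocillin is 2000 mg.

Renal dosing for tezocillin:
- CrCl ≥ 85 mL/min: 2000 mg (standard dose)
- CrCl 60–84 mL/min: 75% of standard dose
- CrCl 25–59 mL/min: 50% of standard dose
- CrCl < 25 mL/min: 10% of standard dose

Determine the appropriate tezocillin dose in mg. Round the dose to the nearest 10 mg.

200 mg

CrCl = (140 − 82) × 94 / (72 × 3.79) × 0.85 = 5452.0 / 272.88 × 0.85 ≈ 17.0 mL/min
CrCl ≈ 17 mL/min → bracket < 25 mL/min.
10% of 2000 mg = 200 mg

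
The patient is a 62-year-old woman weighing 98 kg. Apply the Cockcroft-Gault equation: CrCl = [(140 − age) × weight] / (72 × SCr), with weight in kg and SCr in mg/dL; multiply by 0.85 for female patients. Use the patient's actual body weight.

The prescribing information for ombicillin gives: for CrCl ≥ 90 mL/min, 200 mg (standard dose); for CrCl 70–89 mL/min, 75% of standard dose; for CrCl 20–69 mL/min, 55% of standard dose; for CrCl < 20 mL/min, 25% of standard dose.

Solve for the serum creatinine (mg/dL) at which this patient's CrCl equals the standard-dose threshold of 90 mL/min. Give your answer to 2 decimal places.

Standard dose requires CrCl ≥ 90 mL/min.
Set (140 − 62) × 98 × 0.85 / (72 × SCr) = 90
SCr = (140 − 62) × 98 × 0.85 / (72 × 90) = 1.003 mg/dL

1.00 mg/dL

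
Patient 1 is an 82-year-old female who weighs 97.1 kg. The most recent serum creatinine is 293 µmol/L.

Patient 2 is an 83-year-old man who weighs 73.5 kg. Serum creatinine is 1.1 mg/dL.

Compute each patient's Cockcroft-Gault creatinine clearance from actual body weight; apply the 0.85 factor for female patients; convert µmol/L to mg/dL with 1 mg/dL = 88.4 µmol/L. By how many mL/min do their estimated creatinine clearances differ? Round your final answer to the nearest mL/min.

33 mL/min

Patient 1: SCr = 293 / 88.4 = 3.314 mg/dL
Patient 1: CrCl = (140 − 82) × 97.1 / (72 × 3.314) × 0.85 = 5631.8 / 238.61 × 0.85 ≈ 20.1 mL/min
Patient 2: CrCl = (140 − 83) × 73.5 / (72 × 1.1) = 4189.5 / 79.20 ≈ 52.9 mL/min
|20.1 − 52.9| = 32.8 mL/min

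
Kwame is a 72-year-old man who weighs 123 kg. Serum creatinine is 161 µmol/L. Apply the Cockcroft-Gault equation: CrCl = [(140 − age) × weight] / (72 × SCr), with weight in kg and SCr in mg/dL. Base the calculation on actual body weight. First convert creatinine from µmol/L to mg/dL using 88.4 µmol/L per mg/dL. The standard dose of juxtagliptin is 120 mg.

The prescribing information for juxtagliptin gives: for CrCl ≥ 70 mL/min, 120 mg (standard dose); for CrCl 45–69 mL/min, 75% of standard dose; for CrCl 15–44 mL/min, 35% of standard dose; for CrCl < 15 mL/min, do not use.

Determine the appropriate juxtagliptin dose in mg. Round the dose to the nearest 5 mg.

90 mg

SCr = 161 / 88.4 = 1.821 mg/dL
CrCl = (140 − 72) × 123 / (72 × 1.821) = 8364.0 / 131.11 ≈ 63.8 mL/min
CrCl ≈ 64 mL/min → bracket 45–69 mL/min.
75% of 120 mg = 90 mg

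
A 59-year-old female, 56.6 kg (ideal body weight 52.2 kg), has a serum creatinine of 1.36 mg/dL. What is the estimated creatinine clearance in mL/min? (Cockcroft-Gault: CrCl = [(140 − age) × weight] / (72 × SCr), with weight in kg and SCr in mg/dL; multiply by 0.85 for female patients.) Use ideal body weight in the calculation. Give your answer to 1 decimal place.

36.7 mL/min

CrCl = (140 − 59) × 52.2 / (72 × 1.36) × 0.85 = 4228.2 / 97.92 × 0.85 ≈ 36.7 mL/min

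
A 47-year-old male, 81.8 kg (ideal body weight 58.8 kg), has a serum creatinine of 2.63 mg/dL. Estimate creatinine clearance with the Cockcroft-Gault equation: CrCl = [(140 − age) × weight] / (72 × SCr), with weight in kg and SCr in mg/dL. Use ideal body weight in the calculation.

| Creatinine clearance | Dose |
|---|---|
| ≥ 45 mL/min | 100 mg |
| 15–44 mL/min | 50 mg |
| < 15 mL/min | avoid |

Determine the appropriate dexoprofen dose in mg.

50 mg

CrCl = (140 − 47) × 58.8 / (72 × 2.63) = 5468.4 / 189.36 ≈ 28.9 mL/min
CrCl ≈ 29 mL/min → bracket 15–44 mL/min.
Dose for this bracket: 50 mg.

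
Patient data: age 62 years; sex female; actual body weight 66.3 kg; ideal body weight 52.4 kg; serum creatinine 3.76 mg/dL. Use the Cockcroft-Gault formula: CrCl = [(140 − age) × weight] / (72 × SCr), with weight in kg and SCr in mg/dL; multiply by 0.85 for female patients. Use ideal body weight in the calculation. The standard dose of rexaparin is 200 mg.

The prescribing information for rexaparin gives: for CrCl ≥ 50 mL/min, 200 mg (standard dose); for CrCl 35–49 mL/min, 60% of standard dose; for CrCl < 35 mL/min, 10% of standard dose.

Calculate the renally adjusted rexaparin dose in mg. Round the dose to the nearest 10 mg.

20 mg

CrCl = (140 − 62) × 52.4 / (72 × 3.76) × 0.85 = 4087.2 / 270.72 × 0.85 ≈ 12.8 mL/min
CrCl ≈ 13 mL/min → bracket < 35 mL/min.
10% of 200 mg = 20 mg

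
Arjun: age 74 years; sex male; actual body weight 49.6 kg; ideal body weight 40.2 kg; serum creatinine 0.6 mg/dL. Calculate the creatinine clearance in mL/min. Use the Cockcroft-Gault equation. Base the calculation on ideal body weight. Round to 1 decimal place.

61.4 mL/min

CrCl = (140 − 74) × 40.2 / (72 × 0.6) = 2653.2 / 43.20 ≈ 61.4 mL/min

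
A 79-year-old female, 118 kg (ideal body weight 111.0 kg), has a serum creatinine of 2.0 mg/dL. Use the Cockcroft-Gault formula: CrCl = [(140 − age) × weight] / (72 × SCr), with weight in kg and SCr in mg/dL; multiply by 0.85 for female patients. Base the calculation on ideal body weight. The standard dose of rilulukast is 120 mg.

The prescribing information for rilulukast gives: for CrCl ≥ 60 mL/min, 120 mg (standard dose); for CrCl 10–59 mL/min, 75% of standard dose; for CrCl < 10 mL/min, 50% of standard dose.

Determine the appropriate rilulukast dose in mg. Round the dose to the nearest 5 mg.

90 mg

CrCl = (140 − 79) × 111 / (72 × 2) × 0.85 = 6771.0 / 144.00 × 0.85 ≈ 40.0 mL/min
CrCl ≈ 40 mL/min → bracket 10–59 mL/min.
75% of 120 mg = 90 mg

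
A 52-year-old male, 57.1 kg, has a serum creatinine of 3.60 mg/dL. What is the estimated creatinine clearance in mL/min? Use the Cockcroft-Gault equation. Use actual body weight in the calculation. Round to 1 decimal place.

19.4 mL/min

CrCl = (140 − 52) × 57.1 / (72 × 3.6) = 5024.8 / 259.20 ≈ 19.4 mL/min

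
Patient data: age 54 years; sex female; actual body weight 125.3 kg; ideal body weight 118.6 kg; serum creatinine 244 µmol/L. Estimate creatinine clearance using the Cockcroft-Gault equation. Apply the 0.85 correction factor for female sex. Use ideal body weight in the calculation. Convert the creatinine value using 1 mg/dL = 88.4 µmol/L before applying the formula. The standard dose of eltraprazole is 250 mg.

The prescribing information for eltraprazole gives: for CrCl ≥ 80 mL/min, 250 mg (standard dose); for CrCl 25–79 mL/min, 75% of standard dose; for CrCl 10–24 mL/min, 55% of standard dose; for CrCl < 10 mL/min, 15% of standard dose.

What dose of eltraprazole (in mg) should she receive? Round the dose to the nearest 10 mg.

190 mg

SCr = 244 / 88.4 = 2.76 mg/dL
CrCl = (140 − 54) × 118.6 / (72 × 2.76) × 0.85 = 10199.6 / 198.72 × 0.85 ≈ 43.6 mL/min
CrCl ≈ 44 mL/min → bracket 25–79 mL/min.
75% of 250 mg = 187.5 mg → 190 mg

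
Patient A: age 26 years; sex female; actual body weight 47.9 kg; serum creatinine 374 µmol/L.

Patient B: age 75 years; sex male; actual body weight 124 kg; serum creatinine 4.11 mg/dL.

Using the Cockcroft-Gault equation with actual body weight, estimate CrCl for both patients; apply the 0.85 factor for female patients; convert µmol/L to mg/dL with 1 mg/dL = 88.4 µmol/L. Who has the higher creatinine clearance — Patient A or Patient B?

Patient B

Patient A: SCr = 374 / 88.4 = 4.231 mg/dL
Patient A: CrCl = (140 − 26) × 47.9 / (72 × 4.231) × 0.85 = 5460.6 / 304.63 × 0.85 ≈ 15.2 mL/min
Patient B: CrCl = (140 − 75) × 124 / (72 × 4.11) = 8060.0 / 295.92 ≈ 27.2 mL/min
15.2 vs 27.2 mL/min → Patient B is higher.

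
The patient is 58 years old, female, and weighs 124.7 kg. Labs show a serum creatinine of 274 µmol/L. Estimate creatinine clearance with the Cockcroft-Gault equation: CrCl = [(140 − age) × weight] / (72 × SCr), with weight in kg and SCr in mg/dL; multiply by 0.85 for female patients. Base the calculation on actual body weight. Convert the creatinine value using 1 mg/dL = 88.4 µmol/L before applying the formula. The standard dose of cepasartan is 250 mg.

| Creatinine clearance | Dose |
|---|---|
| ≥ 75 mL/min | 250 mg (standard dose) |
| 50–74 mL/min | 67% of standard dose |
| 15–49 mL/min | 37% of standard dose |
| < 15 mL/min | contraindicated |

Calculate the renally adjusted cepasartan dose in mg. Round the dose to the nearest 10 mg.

SCr = 274 / 88.4 = 3.1 mg/dL
CrCl = (140 − 58) × 124.7 / (72 × 3.1) × 0.85 = 10225.4 / 223.20 × 0.85 ≈ 38.9 mL/min
CrCl ≈ 39 mL/min → bracket 15–49 mL/min.
37% of 250 mg = 92.5 mg → 90 mg

90 mg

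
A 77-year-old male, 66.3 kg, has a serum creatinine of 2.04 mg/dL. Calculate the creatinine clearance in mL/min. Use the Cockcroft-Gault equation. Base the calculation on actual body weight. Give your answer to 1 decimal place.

CrCl = (140 − 77) × 66.3 / (72 × 2.04) = 4176.9 / 146.88 ≈ 28.4 mL/min

28.4 mL/min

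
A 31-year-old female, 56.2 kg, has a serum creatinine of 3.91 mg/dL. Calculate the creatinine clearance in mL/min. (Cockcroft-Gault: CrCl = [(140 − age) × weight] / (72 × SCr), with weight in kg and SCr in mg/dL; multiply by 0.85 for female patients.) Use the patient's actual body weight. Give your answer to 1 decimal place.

18.5 mL/min

CrCl = (140 − 31) × 56.2 / (72 × 3.91) × 0.85 = 6125.8 / 281.52 × 0.85 ≈ 18.5 mL/min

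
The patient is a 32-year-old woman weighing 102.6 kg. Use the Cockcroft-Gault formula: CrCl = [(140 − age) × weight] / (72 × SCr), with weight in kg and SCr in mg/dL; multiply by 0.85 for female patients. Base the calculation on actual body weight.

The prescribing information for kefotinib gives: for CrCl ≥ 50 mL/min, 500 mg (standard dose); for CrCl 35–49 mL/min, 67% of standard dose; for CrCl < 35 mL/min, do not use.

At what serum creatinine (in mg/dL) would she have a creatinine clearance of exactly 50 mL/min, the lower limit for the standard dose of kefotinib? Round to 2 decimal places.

Standard dose requires CrCl ≥ 50 mL/min.
Set (140 − 32) × 102.6 × 0.85 / (72 × SCr) = 50
SCr = (140 − 32) × 102.6 × 0.85 / (72 × 50) = 2.616 mg/dL

2.62 mg/dL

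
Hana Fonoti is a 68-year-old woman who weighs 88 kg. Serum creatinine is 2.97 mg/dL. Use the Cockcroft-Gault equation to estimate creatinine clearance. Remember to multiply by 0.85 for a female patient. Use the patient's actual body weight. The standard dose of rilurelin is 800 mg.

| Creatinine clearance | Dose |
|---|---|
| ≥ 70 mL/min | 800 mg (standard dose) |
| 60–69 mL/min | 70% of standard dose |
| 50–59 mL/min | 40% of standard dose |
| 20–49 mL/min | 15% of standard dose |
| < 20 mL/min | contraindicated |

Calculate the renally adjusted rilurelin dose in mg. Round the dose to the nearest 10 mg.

CrCl = (140 − 68) × 88 / (72 × 2.97) × 0.85 = 6336.0 / 213.84 × 0.85 ≈ 25.2 mL/min
CrCl ≈ 25 mL/min → bracket 20–49 mL/min.
15% of 800 mg = 120 mg

120 mg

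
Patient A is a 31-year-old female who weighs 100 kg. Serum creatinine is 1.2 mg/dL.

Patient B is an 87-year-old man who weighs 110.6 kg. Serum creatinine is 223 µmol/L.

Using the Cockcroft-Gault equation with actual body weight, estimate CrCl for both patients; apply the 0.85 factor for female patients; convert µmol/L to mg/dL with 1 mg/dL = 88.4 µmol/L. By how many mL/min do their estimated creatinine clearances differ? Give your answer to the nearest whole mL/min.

Patient A: CrCl = (140 − 31) × 100 / (72 × 1.2) × 0.85 = 10900.0 / 86.40 × 0.85 ≈ 107.2 mL/min
Patient B: SCr = 223 / 88.4 = 2.523 mg/dL
Patient B: CrCl = (140 − 87) × 110.6 / (72 × 2.523) = 5861.8 / 181.66 ≈ 32.3 mL/min
|107.2 − 32.3| = 74.9 mL/min

75 mL/min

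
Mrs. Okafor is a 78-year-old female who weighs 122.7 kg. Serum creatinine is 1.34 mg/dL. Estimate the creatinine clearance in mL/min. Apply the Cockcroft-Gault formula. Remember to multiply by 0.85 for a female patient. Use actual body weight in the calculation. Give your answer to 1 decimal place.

67.0 mL/min

CrCl = (140 − 78) × 122.7 / (72 × 1.34) × 0.85 = 7607.4 / 96.48 × 0.85 ≈ 67.0 mL/min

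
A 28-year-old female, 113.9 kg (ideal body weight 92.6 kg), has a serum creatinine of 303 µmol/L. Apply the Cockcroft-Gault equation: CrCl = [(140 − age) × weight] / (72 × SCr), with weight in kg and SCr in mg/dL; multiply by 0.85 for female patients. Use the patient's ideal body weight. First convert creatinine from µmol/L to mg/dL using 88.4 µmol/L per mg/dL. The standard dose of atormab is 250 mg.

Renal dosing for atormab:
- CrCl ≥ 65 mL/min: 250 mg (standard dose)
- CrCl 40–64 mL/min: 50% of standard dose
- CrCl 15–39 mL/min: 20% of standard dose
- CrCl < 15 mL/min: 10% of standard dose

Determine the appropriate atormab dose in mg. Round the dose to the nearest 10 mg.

SCr = 303 / 88.4 = 3.428 mg/dL
CrCl = (140 − 28) × 92.6 / (72 × 3.428) × 0.85 = 10371.2 / 246.82 × 0.85 ≈ 35.7 mL/min
CrCl ≈ 36 mL/min → bracket 15–39 mL/min.
20% of 250 mg = 50 mg

50 mg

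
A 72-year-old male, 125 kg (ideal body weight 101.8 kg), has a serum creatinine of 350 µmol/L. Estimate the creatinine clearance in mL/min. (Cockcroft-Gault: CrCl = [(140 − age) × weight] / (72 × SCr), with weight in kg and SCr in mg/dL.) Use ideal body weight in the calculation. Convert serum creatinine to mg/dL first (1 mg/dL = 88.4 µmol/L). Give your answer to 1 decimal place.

24.3 mL/min

SCr = 350 / 88.4 = 3.959 mg/dL
CrCl = (140 − 72) × 101.8 / (72 × 3.959) = 6922.4 / 285.05 ≈ 24.3 mL/min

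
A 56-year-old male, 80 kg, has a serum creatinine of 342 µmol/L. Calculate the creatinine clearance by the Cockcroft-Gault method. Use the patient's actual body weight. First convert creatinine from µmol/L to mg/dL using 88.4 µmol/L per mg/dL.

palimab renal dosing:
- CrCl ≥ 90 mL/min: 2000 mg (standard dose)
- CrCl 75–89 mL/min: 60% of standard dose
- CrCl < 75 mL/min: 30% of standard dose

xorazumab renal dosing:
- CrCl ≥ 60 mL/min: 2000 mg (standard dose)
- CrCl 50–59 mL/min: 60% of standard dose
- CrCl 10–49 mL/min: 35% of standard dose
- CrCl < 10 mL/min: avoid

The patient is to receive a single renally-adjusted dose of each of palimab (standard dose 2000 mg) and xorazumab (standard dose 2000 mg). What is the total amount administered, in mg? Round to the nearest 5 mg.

SCr = 342 / 88.4 = 3.869 mg/dL
CrCl = (140 − 56) × 80 / (72 × 3.869) = 6720.0 / 278.57 ≈ 24.1 mL/min
CrCl ≈ 24 mL/min.
palimab: < 75 mL/min → 30% of 2000 mg = 600 mg.
xorazumab: 10–49 mL/min → 35% of 2000 mg = 700 mg.
Total = 600 + 700 = 1300 mg.

1300 mg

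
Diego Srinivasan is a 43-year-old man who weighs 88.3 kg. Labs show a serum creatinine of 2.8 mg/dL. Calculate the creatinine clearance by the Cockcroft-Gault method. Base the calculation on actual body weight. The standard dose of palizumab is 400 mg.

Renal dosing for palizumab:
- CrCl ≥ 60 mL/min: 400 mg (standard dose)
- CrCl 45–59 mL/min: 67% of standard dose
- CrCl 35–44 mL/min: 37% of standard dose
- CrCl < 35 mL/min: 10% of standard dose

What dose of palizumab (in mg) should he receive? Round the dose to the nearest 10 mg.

150 mg

CrCl = (140 − 43) × 88.3 / (72 × 2.8) = 8565.1 / 201.60 ≈ 42.5 mL/min
CrCl ≈ 42 mL/min → bracket 35–44 mL/min.
37% of 400 mg = 148 mg → 150 mg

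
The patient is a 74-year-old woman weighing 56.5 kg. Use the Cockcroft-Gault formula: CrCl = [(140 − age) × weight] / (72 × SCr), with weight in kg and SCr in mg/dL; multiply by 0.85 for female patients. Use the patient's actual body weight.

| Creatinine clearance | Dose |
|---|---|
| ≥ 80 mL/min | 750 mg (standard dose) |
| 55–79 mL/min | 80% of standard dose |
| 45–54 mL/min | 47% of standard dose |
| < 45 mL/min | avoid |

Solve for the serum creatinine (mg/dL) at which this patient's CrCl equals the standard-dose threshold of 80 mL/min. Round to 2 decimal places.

0.55 mg/dL

Standard dose requires CrCl ≥ 80 mL/min.
Set (140 − 74) × 56.5 × 0.85 / (72 × SCr) = 80
SCr = (140 − 74) × 56.5 × 0.85 / (72 × 80) = 0.550 mg/dL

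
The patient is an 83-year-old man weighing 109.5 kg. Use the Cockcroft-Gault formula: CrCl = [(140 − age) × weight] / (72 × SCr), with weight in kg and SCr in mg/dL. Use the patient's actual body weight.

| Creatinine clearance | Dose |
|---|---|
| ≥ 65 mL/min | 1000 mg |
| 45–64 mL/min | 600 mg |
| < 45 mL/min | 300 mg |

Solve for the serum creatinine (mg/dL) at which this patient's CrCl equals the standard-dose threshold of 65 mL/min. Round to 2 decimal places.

Standard dose requires CrCl ≥ 65 mL/min.
Set (140 − 83) × 109.5 / (72 × SCr) = 65
SCr = (140 − 83) × 109.5 / (72 × 65) = 1.334 mg/dL

1.33 mg/dL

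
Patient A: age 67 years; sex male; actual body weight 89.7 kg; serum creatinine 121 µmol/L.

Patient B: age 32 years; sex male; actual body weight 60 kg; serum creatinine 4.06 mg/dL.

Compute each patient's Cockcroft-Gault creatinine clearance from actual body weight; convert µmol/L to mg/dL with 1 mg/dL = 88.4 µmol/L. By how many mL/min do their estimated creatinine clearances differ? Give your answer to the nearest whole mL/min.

Patient A: SCr = 121 / 88.4 = 1.369 mg/dL
Patient A: CrCl = (140 − 67) × 89.7 / (72 × 1.369) = 6548.1 / 98.57 ≈ 66.4 mL/min
Patient B: CrCl = (140 − 32) × 60 / (72 × 4.06) = 6480.0 / 292.32 ≈ 22.2 mL/min
|66.4 − 22.2| = 44.2 mL/min

44 mL/min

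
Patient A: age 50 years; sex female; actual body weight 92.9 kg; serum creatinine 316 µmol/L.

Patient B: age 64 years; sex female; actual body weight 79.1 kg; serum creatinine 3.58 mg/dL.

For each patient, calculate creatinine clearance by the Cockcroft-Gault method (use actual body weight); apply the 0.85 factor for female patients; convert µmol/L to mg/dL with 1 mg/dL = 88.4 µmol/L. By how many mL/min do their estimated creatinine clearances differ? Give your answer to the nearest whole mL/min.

8 mL/min

Patient A: SCr = 316 / 88.4 = 3.575 mg/dL
Patient A: CrCl = (140 − 50) × 92.9 / (72 × 3.575) × 0.85 = 8361.0 / 257.40 × 0.85 ≈ 27.6 mL/min
Patient B: CrCl = (140 − 64) × 79.1 / (72 × 3.58) × 0.85 = 6011.6 / 257.76 × 0.85 ≈ 19.8 mL/min
|27.6 − 19.8| = 7.8 mL/min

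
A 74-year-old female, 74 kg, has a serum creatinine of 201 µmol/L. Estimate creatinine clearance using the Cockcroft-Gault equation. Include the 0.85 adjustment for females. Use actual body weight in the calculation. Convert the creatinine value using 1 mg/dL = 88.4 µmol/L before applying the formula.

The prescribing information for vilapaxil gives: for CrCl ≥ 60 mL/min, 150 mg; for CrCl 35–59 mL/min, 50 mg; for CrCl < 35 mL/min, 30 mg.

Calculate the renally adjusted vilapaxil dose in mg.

30 mg

SCr = 201 / 88.4 = 2.274 mg/dL
CrCl = (140 − 74) × 74 / (72 × 2.274) × 0.85 = 4884.0 / 163.73 × 0.85 ≈ 25.4 mL/min
CrCl ≈ 25 mL/min → bracket < 35 mL/min.
Dose for this bracket: 30 mg.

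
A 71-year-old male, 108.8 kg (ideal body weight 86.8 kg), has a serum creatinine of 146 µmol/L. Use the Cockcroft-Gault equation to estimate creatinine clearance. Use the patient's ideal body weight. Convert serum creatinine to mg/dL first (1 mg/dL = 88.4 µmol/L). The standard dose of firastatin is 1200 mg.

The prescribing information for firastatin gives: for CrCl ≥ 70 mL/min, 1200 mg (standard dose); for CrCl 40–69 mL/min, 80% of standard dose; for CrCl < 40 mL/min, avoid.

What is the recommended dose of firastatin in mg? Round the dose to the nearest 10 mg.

960 mg

SCr = 146 / 88.4 = 1.652 mg/dL
CrCl = (140 − 71) × 86.8 / (72 × 1.652) = 5989.2 / 118.94 ≈ 50.4 mL/min
CrCl ≈ 50 mL/min → bracket 40–69 mL/min.
80% of 1200 mg = 960 mg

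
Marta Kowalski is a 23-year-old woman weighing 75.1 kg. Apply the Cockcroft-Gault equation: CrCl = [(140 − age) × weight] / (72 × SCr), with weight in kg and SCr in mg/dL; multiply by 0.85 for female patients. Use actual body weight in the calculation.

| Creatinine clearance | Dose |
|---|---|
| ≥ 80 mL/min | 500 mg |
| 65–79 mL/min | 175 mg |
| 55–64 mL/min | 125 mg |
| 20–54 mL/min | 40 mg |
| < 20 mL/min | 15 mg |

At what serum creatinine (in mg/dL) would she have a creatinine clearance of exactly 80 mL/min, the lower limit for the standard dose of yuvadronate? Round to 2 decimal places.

Standard dose requires CrCl ≥ 80 mL/min.
Set (140 − 23) × 75.1 × 0.85 / (72 × SCr) = 80
SCr = (140 − 23) × 75.1 × 0.85 / (72 × 80) = 1.297 mg/dL

1.30 mg/dL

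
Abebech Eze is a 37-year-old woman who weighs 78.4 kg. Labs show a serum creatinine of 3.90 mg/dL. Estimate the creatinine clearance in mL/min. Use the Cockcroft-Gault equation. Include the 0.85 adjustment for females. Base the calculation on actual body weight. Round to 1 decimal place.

24.4 mL/min

CrCl = (140 − 37) × 78.4 / (72 × 3.9) × 0.85 = 8075.2 / 280.80 × 0.85 ≈ 24.4 mL/min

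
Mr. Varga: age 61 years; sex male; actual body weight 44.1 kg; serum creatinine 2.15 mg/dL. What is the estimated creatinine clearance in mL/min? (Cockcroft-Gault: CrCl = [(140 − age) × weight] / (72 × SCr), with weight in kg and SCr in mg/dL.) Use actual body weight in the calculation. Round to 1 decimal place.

CrCl = (140 − 61) × 44.1 / (72 × 2.15) = 3483.9 / 154.80 ≈ 22.5 mL/min

22.5 mL/min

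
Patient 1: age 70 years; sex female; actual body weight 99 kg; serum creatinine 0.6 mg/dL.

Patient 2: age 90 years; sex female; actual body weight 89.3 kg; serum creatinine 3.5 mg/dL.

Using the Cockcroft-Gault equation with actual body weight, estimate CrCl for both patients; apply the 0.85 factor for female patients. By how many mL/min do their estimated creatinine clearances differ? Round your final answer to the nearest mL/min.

Patient 1: CrCl = (140 − 70) × 99 / (72 × 0.6) × 0.85 = 6930.0 / 43.20 × 0.85 ≈ 136.4 mL/min
Patient 2: CrCl = (140 − 90) × 89.3 / (72 × 3.5) × 0.85 = 4465.0 / 252.00 × 0.85 ≈ 15.1 mL/min
|136.4 − 15.1| = 121.3 mL/min

121 mL/min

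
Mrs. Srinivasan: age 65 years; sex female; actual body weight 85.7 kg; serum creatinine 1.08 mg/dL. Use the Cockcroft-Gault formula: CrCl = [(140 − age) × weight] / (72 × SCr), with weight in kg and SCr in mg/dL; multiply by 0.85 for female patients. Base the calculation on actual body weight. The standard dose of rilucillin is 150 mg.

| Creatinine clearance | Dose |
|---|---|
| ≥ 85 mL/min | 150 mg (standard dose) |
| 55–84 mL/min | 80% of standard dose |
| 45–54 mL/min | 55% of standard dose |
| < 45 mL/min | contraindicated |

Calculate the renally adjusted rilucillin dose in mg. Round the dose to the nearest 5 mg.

120 mg

CrCl = (140 − 65) × 85.7 / (72 × 1.08) × 0.85 = 6427.5 / 77.76 × 0.85 ≈ 70.3 mL/min
CrCl ≈ 70 mL/min → bracket 55–84 mL/min.
80% of 150 mg = 120 mg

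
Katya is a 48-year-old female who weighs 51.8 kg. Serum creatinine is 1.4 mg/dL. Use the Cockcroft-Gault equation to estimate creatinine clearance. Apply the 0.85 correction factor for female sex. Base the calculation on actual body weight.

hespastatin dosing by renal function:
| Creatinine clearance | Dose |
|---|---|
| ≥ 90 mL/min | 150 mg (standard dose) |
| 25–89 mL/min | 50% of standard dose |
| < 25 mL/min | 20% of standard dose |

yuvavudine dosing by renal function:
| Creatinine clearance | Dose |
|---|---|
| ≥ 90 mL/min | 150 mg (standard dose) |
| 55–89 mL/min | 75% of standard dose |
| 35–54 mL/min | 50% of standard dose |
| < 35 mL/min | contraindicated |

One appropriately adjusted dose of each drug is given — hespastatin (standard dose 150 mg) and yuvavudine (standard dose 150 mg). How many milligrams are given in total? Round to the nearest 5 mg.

CrCl = (140 − 48) × 51.8 / (72 × 1.4) × 0.85 = 4765.6 / 100.80 × 0.85 ≈ 40.2 mL/min
CrCl ≈ 40 mL/min.
hespastatin: 25–89 mL/min → 50% of 150 mg = 75 mg.
yuvavudine: 35–54 mL/min → 50% of 150 mg = 75 mg.
Total = 75 + 75 = 150 mg.

150 mg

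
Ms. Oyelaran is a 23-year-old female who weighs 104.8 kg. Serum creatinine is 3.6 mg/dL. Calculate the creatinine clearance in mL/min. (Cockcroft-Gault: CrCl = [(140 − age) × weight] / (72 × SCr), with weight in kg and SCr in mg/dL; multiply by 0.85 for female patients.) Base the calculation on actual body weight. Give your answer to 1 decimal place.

CrCl = (140 − 23) × 104.8 / (72 × 3.6) × 0.85 = 12261.6 / 259.20 × 0.85 ≈ 40.2 mL/min

40.2 mL/min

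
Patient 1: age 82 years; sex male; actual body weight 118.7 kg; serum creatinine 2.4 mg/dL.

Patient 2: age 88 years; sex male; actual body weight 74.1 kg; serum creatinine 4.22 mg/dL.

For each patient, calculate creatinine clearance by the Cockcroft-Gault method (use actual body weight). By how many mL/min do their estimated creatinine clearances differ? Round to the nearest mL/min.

Patient 1: CrCl = (140 − 82) × 118.7 / (72 × 2.4) = 6884.6 / 172.80 ≈ 39.8 mL/min
Patient 2: CrCl = (140 − 88) × 74.1 / (72 × 4.22) = 3853.2 / 303.84 ≈ 12.7 mL/min
|39.8 − 12.7| = 27.1 mL/min

27 mL/min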